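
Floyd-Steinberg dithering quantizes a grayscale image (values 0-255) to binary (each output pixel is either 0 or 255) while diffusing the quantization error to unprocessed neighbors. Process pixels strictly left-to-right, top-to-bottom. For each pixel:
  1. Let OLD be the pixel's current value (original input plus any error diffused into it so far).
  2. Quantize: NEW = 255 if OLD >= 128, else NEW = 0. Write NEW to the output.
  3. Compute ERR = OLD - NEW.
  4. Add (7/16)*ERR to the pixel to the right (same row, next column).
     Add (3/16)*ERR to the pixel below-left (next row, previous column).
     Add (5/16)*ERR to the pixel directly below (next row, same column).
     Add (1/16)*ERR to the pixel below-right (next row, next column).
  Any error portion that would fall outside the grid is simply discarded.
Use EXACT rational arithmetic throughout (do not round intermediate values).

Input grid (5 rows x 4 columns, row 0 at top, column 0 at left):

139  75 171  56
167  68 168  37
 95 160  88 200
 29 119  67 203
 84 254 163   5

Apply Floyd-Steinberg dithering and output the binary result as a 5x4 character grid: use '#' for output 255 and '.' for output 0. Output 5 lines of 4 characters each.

(0,0): OLD=139 → NEW=255, ERR=-116
(0,1): OLD=97/4 → NEW=0, ERR=97/4
(0,2): OLD=11623/64 → NEW=255, ERR=-4697/64
(0,3): OLD=24465/1024 → NEW=0, ERR=24465/1024
(1,0): OLD=8659/64 → NEW=255, ERR=-7661/64
(1,1): OLD=1125/512 → NEW=0, ERR=1125/512
(1,2): OLD=2490729/16384 → NEW=255, ERR=-1687191/16384
(1,3): OLD=-1356241/262144 → NEW=0, ERR=-1356241/262144
(2,0): OLD=475175/8192 → NEW=0, ERR=475175/8192
(2,1): OLD=41752701/262144 → NEW=255, ERR=-25094019/262144
(2,2): OLD=6871577/524288 → NEW=0, ERR=6871577/524288
(2,3): OLD=1658270117/8388608 → NEW=255, ERR=-480824923/8388608
(3,0): OLD=122380759/4194304 → NEW=0, ERR=122380759/4194304
(3,1): OLD=7243306057/67108864 → NEW=0, ERR=7243306057/67108864
(3,2): OLD=109077786871/1073741824 → NEW=0, ERR=109077786871/1073741824
(3,3): OLD=3957402991425/17179869184 → NEW=255, ERR=-423463650495/17179869184
(4,0): OLD=121714692107/1073741824 → NEW=0, ERR=121714692107/1073741824
(4,1): OLD=3076858468481/8589934592 → NEW=255, ERR=886425147521/8589934592
(4,2): OLD=66525169245953/274877906944 → NEW=255, ERR=-3568697024767/274877906944
(4,3): OLD=-8943825218473/4398046511104 → NEW=0, ERR=-8943825218473/4398046511104
Row 0: #.#.
Row 1: #.#.
Row 2: .#.#
Row 3: ...#
Row 4: .##.

Answer: #.#.
#.#.
.#.#
...#
.##.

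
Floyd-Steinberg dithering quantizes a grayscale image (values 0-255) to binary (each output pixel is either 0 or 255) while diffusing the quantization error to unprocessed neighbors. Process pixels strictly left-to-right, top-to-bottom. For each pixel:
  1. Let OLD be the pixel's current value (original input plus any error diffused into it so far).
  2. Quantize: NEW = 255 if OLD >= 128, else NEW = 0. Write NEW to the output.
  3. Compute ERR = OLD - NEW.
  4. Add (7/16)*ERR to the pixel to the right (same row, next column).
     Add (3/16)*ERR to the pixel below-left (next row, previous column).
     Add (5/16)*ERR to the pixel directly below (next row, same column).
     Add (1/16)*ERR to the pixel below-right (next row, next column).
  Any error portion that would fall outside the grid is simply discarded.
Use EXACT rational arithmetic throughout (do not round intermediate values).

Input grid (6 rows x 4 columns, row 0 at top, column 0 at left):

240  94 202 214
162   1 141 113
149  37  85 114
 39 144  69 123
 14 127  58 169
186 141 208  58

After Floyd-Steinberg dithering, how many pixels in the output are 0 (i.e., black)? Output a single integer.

(0,0): OLD=240 → NEW=255, ERR=-15
(0,1): OLD=1399/16 → NEW=0, ERR=1399/16
(0,2): OLD=61505/256 → NEW=255, ERR=-3775/256
(0,3): OLD=850119/4096 → NEW=255, ERR=-194361/4096
(1,0): OLD=44469/256 → NEW=255, ERR=-20811/256
(1,1): OLD=-22413/2048 → NEW=0, ERR=-22413/2048
(1,2): OLD=8399855/65536 → NEW=255, ERR=-8311825/65536
(1,3): OLD=43791033/1048576 → NEW=0, ERR=43791033/1048576
(2,0): OLD=3982753/32768 → NEW=0, ERR=3982753/32768
(2,1): OLD=60706683/1048576 → NEW=0, ERR=60706683/1048576
(2,2): OLD=163245223/2097152 → NEW=0, ERR=163245223/2097152
(2,3): OLD=5139853739/33554432 → NEW=255, ERR=-3416526421/33554432
(3,0): OLD=1473671953/16777216 → NEW=0, ERR=1473671953/16777216
(3,1): OLD=59783998863/268435456 → NEW=255, ERR=-8667042417/268435456
(3,2): OLD=273704665969/4294967296 → NEW=0, ERR=273704665969/4294967296
(3,3): OLD=8516177607575/68719476736 → NEW=0, ERR=8516177607575/68719476736
(4,0): OLD=152022171133/4294967296 → NEW=0, ERR=152022171133/4294967296
(4,1): OLD=5148269683959/34359738368 → NEW=255, ERR=-3613463599881/34359738368
(4,2): OLD=58409327254167/1099511627776 → NEW=0, ERR=58409327254167/1099511627776
(4,3): OLD=4133307335379537/17592186044416 → NEW=255, ERR=-352700105946543/17592186044416
(5,0): OLD=97495077428845/549755813888 → NEW=255, ERR=-42692655112595/549755813888
(5,1): OLD=1518792542277915/17592186044416 → NEW=0, ERR=1518792542277915/17592186044416
(5,2): OLD=2216965482847391/8796093022208 → NEW=255, ERR=-26038237815649/8796093022208
(5,3): OLD=15132062026132919/281474976710656 → NEW=0, ERR=15132062026132919/281474976710656
Output grid:
  Row 0: #.##  (1 black, running=1)
  Row 1: #.#.  (2 black, running=3)
  Row 2: ...#  (3 black, running=6)
  Row 3: .#..  (3 black, running=9)
  Row 4: .#.#  (2 black, running=11)
  Row 5: #.#.  (2 black, running=13)

Answer: 13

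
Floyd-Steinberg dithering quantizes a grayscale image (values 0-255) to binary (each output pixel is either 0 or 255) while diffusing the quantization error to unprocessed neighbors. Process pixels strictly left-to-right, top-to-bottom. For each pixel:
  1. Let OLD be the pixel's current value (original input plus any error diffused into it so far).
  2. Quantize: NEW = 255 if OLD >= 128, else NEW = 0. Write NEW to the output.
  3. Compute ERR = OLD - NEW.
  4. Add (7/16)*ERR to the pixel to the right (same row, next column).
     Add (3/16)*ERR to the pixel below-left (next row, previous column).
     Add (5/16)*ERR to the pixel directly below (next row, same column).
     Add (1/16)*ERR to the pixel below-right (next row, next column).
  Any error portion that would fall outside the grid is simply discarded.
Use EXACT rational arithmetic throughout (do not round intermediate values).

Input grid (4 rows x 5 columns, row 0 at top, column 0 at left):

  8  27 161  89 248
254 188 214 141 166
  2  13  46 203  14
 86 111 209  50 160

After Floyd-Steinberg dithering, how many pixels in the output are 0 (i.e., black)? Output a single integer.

Answer: 10

Derivation:
(0,0): OLD=8 → NEW=0, ERR=8
(0,1): OLD=61/2 → NEW=0, ERR=61/2
(0,2): OLD=5579/32 → NEW=255, ERR=-2581/32
(0,3): OLD=27501/512 → NEW=0, ERR=27501/512
(0,4): OLD=2224123/8192 → NEW=255, ERR=135163/8192
(1,0): OLD=8391/32 → NEW=255, ERR=231/32
(1,1): OLD=47633/256 → NEW=255, ERR=-17647/256
(1,2): OLD=1397669/8192 → NEW=255, ERR=-691291/8192
(1,3): OLD=3896737/32768 → NEW=0, ERR=3896737/32768
(1,4): OLD=118772291/524288 → NEW=255, ERR=-14921149/524288
(2,0): OLD=-35509/4096 → NEW=0, ERR=-35509/4096
(2,1): OLD=-3631447/131072 → NEW=0, ERR=-3631447/131072
(2,2): OLD=53471163/2097152 → NEW=0, ERR=53471163/2097152
(2,3): OLD=8076779393/33554432 → NEW=255, ERR=-479600767/33554432
(2,4): OLD=3374478407/536870912 → NEW=0, ERR=3374478407/536870912
(3,0): OLD=163779291/2097152 → NEW=0, ERR=163779291/2097152
(3,1): OLD=2361357055/16777216 → NEW=255, ERR=-1916833025/16777216
(3,2): OLD=87279598565/536870912 → NEW=255, ERR=-49622483995/536870912
(3,3): OLD=8447916653/1073741824 → NEW=0, ERR=8447916653/1073741824
(3,4): OLD=2826312045537/17179869184 → NEW=255, ERR=-1554554596383/17179869184
Output grid:
  Row 0: ..#.#  (3 black, running=3)
  Row 1: ###.#  (1 black, running=4)
  Row 2: ...#.  (4 black, running=8)
  Row 3: .##.#  (2 black, running=10)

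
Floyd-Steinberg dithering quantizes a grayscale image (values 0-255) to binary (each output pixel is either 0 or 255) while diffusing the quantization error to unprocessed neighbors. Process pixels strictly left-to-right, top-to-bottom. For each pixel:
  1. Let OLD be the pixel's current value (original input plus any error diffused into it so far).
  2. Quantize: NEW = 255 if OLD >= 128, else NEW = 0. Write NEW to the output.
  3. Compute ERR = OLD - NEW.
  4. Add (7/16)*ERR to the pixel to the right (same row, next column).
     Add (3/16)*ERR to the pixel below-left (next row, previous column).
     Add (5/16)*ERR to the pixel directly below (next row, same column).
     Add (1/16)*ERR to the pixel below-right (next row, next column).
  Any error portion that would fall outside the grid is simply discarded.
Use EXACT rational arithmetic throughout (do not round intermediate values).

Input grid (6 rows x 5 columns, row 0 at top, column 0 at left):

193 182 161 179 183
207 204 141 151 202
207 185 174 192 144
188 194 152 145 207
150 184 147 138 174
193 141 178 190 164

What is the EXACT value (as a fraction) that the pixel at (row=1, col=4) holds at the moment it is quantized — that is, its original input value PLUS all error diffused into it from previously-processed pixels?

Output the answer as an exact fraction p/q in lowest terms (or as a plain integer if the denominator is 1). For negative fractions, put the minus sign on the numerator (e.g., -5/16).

Answer: 305105729/2097152

Derivation:
(0,0): OLD=193 → NEW=255, ERR=-62
(0,1): OLD=1239/8 → NEW=255, ERR=-801/8
(0,2): OLD=15001/128 → NEW=0, ERR=15001/128
(0,3): OLD=471599/2048 → NEW=255, ERR=-50641/2048
(0,4): OLD=5642057/32768 → NEW=255, ERR=-2713783/32768
(1,0): OLD=21613/128 → NEW=255, ERR=-11027/128
(1,1): OLD=156795/1024 → NEW=255, ERR=-104325/1024
(1,2): OLD=4002839/32768 → NEW=0, ERR=4002839/32768
(1,3): OLD=24708747/131072 → NEW=255, ERR=-8714613/131072
(1,4): OLD=305105729/2097152 → NEW=255, ERR=-229668031/2097152
Target (1,4): original=202, with diffused error = 305105729/2097152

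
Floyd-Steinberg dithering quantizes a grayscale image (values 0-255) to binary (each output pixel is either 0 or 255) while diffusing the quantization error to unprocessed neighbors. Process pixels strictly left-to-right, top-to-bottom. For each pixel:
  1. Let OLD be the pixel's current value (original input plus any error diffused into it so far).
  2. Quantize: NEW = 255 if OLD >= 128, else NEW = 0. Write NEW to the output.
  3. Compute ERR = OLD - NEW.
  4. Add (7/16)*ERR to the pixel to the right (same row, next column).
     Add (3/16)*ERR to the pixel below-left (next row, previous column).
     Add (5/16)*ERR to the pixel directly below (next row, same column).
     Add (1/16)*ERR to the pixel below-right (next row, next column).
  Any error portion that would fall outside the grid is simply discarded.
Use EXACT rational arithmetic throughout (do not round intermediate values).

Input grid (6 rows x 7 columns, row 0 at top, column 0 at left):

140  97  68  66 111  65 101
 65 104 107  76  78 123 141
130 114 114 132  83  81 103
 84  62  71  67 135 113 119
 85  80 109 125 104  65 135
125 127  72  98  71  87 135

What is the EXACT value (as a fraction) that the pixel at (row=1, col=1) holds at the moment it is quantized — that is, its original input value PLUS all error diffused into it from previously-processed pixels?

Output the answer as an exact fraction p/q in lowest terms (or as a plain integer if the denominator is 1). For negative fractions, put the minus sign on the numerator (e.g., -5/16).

(0,0): OLD=140 → NEW=255, ERR=-115
(0,1): OLD=747/16 → NEW=0, ERR=747/16
(0,2): OLD=22637/256 → NEW=0, ERR=22637/256
(0,3): OLD=428795/4096 → NEW=0, ERR=428795/4096
(0,4): OLD=10276061/65536 → NEW=255, ERR=-6435619/65536
(0,5): OLD=23108107/1048576 → NEW=0, ERR=23108107/1048576
(0,6): OLD=1856255565/16777216 → NEW=0, ERR=1856255565/16777216
(1,0): OLD=9681/256 → NEW=0, ERR=9681/256
(1,1): OLD=295991/2048 → NEW=255, ERR=-226249/2048
Target (1,1): original=104, with diffused error = 295991/2048

Answer: 295991/2048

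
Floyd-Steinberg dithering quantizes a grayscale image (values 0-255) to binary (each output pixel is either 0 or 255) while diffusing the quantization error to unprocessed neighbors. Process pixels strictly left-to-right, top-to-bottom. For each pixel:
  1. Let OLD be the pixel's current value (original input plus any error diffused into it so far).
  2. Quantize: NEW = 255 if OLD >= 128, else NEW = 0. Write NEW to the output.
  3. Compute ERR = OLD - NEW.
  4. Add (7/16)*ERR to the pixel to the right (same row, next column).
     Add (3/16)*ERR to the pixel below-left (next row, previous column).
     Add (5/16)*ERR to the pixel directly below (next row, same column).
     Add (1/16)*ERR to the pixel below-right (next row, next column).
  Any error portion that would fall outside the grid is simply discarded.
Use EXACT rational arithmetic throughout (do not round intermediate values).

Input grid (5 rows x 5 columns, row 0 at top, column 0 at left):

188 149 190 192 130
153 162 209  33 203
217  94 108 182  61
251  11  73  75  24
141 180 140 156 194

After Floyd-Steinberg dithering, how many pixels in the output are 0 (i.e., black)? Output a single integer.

(0,0): OLD=188 → NEW=255, ERR=-67
(0,1): OLD=1915/16 → NEW=0, ERR=1915/16
(0,2): OLD=62045/256 → NEW=255, ERR=-3235/256
(0,3): OLD=763787/4096 → NEW=255, ERR=-280693/4096
(0,4): OLD=6554829/65536 → NEW=0, ERR=6554829/65536
(1,0): OLD=39553/256 → NEW=255, ERR=-25727/256
(1,1): OLD=304903/2048 → NEW=255, ERR=-217337/2048
(1,2): OLD=10043667/65536 → NEW=255, ERR=-6668013/65536
(1,3): OLD=-3923049/262144 → NEW=0, ERR=-3923049/262144
(1,4): OLD=937114597/4194304 → NEW=255, ERR=-132432923/4194304
(2,0): OLD=5429565/32768 → NEW=255, ERR=-2926275/32768
(2,1): OLD=-3765777/1048576 → NEW=0, ERR=-3765777/1048576
(2,2): OLD=1093784717/16777216 → NEW=0, ERR=1093784717/16777216
(2,3): OLD=51960163927/268435456 → NEW=255, ERR=-16490877353/268435456
(2,4): OLD=100161126049/4294967296 → NEW=0, ERR=100161126049/4294967296
(3,0): OLD=3731579885/16777216 → NEW=255, ERR=-546610195/16777216
(3,1): OLD=304178921/134217728 → NEW=0, ERR=304178921/134217728
(3,2): OLD=354857223891/4294967296 → NEW=0, ERR=354857223891/4294967296
(3,3): OLD=862397924987/8589934592 → NEW=0, ERR=862397924987/8589934592
(3,4): OLD=9809223543431/137438953472 → NEW=0, ERR=9809223543431/137438953472
(4,0): OLD=281843323331/2147483648 → NEW=255, ERR=-265765006909/2147483648
(4,1): OLD=9622103804867/68719476736 → NEW=255, ERR=-7901362762813/68719476736
(4,2): OLD=147863956267469/1099511627776 → NEW=255, ERR=-132511508815411/1099511627776
(4,3): OLD=2694999947571139/17592186044416 → NEW=255, ERR=-1791007493754941/17592186044416
(4,4): OLD=50113187043751893/281474976710656 → NEW=255, ERR=-21662932017465387/281474976710656
Output grid:
  Row 0: #.##.  (2 black, running=2)
  Row 1: ###.#  (1 black, running=3)
  Row 2: #..#.  (3 black, running=6)
  Row 3: #....  (4 black, running=10)
  Row 4: #####  (0 black, running=10)

Answer: 10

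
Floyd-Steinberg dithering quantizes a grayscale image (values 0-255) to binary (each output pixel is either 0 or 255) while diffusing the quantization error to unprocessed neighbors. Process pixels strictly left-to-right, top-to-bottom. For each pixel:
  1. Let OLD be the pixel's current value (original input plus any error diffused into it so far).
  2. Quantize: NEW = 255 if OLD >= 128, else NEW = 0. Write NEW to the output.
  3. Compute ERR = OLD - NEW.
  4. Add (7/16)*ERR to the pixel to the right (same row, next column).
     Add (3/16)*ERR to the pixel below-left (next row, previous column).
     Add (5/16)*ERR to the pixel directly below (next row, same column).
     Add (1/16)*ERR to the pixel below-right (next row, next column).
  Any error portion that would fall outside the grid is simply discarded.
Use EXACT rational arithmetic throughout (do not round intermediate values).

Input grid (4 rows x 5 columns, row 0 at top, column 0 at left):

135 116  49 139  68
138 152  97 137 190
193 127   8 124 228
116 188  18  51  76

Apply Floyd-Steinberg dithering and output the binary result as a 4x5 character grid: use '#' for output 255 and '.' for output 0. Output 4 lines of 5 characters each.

Answer: #..#.
.#.##
##..#
.#...

Derivation:
(0,0): OLD=135 → NEW=255, ERR=-120
(0,1): OLD=127/2 → NEW=0, ERR=127/2
(0,2): OLD=2457/32 → NEW=0, ERR=2457/32
(0,3): OLD=88367/512 → NEW=255, ERR=-42193/512
(0,4): OLD=261705/8192 → NEW=0, ERR=261705/8192
(1,0): OLD=3597/32 → NEW=0, ERR=3597/32
(1,1): OLD=58347/256 → NEW=255, ERR=-6933/256
(1,2): OLD=800055/8192 → NEW=0, ERR=800055/8192
(1,3): OLD=5398979/32768 → NEW=255, ERR=-2956861/32768
(1,4): OLD=81450441/524288 → NEW=255, ERR=-52242999/524288
(2,0): OLD=913609/4096 → NEW=255, ERR=-130871/4096
(2,1): OLD=17025667/131072 → NEW=255, ERR=-16397693/131072
(2,2): OLD=-73034263/2097152 → NEW=0, ERR=-73034263/2097152
(2,3): OLD=2281212299/33554432 → NEW=0, ERR=2281212299/33554432
(2,4): OLD=118629468685/536870912 → NEW=255, ERR=-18272613875/536870912
(3,0): OLD=173137193/2097152 → NEW=0, ERR=173137193/2097152
(3,1): OLD=2961134693/16777216 → NEW=255, ERR=-1317055387/16777216
(3,2): OLD=-11972012553/536870912 → NEW=0, ERR=-11972012553/536870912
(3,3): OLD=57908118411/1073741824 → NEW=0, ERR=57908118411/1073741824
(3,4): OLD=1601299541679/17179869184 → NEW=0, ERR=1601299541679/17179869184
Row 0: #..#.
Row 1: .#.##
Row 2: ##..#
Row 3: .#...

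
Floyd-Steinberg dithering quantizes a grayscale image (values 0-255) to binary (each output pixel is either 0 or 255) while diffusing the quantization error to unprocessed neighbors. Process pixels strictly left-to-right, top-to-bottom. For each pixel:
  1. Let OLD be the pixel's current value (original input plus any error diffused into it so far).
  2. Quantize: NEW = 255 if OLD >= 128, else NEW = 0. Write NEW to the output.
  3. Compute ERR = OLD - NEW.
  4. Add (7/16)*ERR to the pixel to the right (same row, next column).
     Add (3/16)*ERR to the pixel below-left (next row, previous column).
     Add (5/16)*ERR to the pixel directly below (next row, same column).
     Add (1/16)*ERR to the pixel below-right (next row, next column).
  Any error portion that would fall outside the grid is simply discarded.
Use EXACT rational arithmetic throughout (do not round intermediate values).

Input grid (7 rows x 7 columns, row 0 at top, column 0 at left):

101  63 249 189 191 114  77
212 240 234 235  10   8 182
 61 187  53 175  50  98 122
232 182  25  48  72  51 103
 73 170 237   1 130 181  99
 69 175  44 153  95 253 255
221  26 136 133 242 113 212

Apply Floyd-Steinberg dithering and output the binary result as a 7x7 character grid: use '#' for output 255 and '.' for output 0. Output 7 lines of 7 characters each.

Answer: ..###..
####..#
.#.#..#
##....#
.##.##.
.#.#.##
#..##.#

Derivation:
(0,0): OLD=101 → NEW=0, ERR=101
(0,1): OLD=1715/16 → NEW=0, ERR=1715/16
(0,2): OLD=75749/256 → NEW=255, ERR=10469/256
(0,3): OLD=847427/4096 → NEW=255, ERR=-197053/4096
(0,4): OLD=11138005/65536 → NEW=255, ERR=-5573675/65536
(0,5): OLD=80521939/1048576 → NEW=0, ERR=80521939/1048576
(0,6): OLD=1855499205/16777216 → NEW=0, ERR=1855499205/16777216
(1,0): OLD=67497/256 → NEW=255, ERR=2217/256
(1,1): OLD=596511/2048 → NEW=255, ERR=74271/2048
(1,2): OLD=17060619/65536 → NEW=255, ERR=348939/65536
(1,3): OLD=54763183/262144 → NEW=255, ERR=-12083537/262144
(1,4): OLD=-425340627/16777216 → NEW=0, ERR=-425340627/16777216
(1,5): OLD=4875745597/134217728 → NEW=0, ERR=4875745597/134217728
(1,6): OLD=509499019507/2147483648 → NEW=255, ERR=-38109310733/2147483648
(2,0): OLD=2310341/32768 → NEW=0, ERR=2310341/32768
(2,1): OLD=241926215/1048576 → NEW=255, ERR=-25460665/1048576
(2,2): OLD=631907221/16777216 → NEW=0, ERR=631907221/16777216
(2,3): OLD=23173065005/134217728 → NEW=255, ERR=-11052455635/134217728
(2,4): OLD=10716916861/1073741824 → NEW=0, ERR=10716916861/1073741824
(2,5): OLD=3738579311423/34359738368 → NEW=0, ERR=3738579311423/34359738368
(2,6): OLD=91439710488489/549755813888 → NEW=255, ERR=-48748022052951/549755813888
(3,0): OLD=4185586677/16777216 → NEW=255, ERR=-92603403/16777216
(3,1): OLD=24624396113/134217728 → NEW=255, ERR=-9601124527/134217728
(3,2): OLD=-12330411837/1073741824 → NEW=0, ERR=-12330411837/1073741824
(3,3): OLD=92203856325/4294967296 → NEW=0, ERR=92203856325/4294967296
(3,4): OLD=54846850543605/549755813888 → NEW=0, ERR=54846850543605/549755813888
(3,5): OLD=495429019062831/4398046511104 → NEW=0, ERR=495429019062831/4398046511104
(3,6): OLD=9244601053483313/70368744177664 → NEW=255, ERR=-8699428711821007/70368744177664
(4,0): OLD=124258796603/2147483648 → NEW=0, ERR=124258796603/2147483648
(4,1): OLD=5857041430015/34359738368 → NEW=255, ERR=-2904691853825/34359738368
(4,2): OLD=107741423693649/549755813888 → NEW=255, ERR=-32446308847791/549755813888
(4,3): OLD=-545110047029/4398046511104 → NEW=0, ERR=-545110047029/4398046511104
(4,4): OLD=6459349400288305/35184372088832 → NEW=255, ERR=-2512665482363855/35184372088832
(4,5): OLD=189166998644565873/1125899906842624 → NEW=255, ERR=-97937477600303247/1125899906842624
(4,6): OLD=528738641170997863/18014398509481984 → NEW=0, ERR=528738641170997863/18014398509481984
(5,0): OLD=39159779325037/549755813888 → NEW=0, ERR=39159779325037/549755813888
(5,1): OLD=757765355621327/4398046511104 → NEW=255, ERR=-363736504710193/4398046511104
(5,2): OLD=-560609515248231/35184372088832 → NEW=0, ERR=-560609515248231/35184372088832
(5,3): OLD=36285355825745885/281474976710656 → NEW=255, ERR=-35490763235471395/281474976710656
(5,4): OLD=21648029656423455/18014398509481984 → NEW=0, ERR=21648029656423455/18014398509481984
(5,5): OLD=32769277181248237743/144115188075855872 → NEW=255, ERR=-3980095778095009617/144115188075855872
(5,6): OLD=568742845416827989345/2305843009213693952 → NEW=255, ERR=-19247121932663968415/2305843009213693952
(6,0): OLD=16026674122134645/70368744177664 → NEW=255, ERR=-1917355643169675/70368744177664
(6,1): OLD=-11598217638979591/1125899906842624 → NEW=0, ERR=-11598217638979591/1125899906842624
(6,2): OLD=1760067447345509579/18014398509481984 → NEW=0, ERR=1760067447345509579/18014398509481984
(6,3): OLD=19537989970703779349/144115188075855872 → NEW=255, ERR=-17211382988639468011/144115188075855872
(6,4): OLD=51036086298081026927/288230376151711744 → NEW=255, ERR=-22462659620605467793/288230376151711744
(6,5): OLD=2537677141654881996443/36893488147419103232 → NEW=0, ERR=2537677141654881996443/36893488147419103232
(6,6): OLD=140347777513824332202893/590295810358705651712 → NEW=255, ERR=-10177654127645608983667/590295810358705651712
Row 0: ..###..
Row 1: ####..#
Row 2: .#.#..#
Row 3: ##....#
Row 4: .##.##.
Row 5: .#.#.##
Row 6: #..##.#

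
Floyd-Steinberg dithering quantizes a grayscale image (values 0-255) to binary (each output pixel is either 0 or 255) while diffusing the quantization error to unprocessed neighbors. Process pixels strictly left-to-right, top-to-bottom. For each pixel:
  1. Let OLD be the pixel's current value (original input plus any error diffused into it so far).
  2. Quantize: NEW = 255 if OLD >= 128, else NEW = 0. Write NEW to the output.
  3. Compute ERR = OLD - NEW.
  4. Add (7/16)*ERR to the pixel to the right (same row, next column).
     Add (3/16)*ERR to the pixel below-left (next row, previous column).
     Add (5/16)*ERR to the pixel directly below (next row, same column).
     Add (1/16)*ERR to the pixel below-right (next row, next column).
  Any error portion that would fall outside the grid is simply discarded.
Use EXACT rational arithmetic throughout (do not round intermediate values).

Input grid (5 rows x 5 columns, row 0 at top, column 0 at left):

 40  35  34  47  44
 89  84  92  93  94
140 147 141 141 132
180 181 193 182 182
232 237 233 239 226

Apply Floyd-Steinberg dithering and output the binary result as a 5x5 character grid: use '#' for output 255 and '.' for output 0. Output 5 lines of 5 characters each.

(0,0): OLD=40 → NEW=0, ERR=40
(0,1): OLD=105/2 → NEW=0, ERR=105/2
(0,2): OLD=1823/32 → NEW=0, ERR=1823/32
(0,3): OLD=36825/512 → NEW=0, ERR=36825/512
(0,4): OLD=618223/8192 → NEW=0, ERR=618223/8192
(1,0): OLD=3563/32 → NEW=0, ERR=3563/32
(1,1): OLD=41549/256 → NEW=255, ERR=-23731/256
(1,2): OLD=704625/8192 → NEW=0, ERR=704625/8192
(1,3): OLD=5597357/32768 → NEW=255, ERR=-2758483/32768
(1,4): OLD=44694951/524288 → NEW=0, ERR=44694951/524288
(2,0): OLD=644767/4096 → NEW=255, ERR=-399713/4096
(2,1): OLD=12900645/131072 → NEW=0, ERR=12900645/131072
(2,2): OLD=397120879/2097152 → NEW=255, ERR=-137652881/2097152
(2,3): OLD=3601613597/33554432 → NEW=0, ERR=3601613597/33554432
(2,4): OLD=107555953291/536870912 → NEW=255, ERR=-29346129269/536870912
(3,0): OLD=352235215/2097152 → NEW=255, ERR=-182538545/2097152
(3,1): OLD=2605011139/16777216 → NEW=255, ERR=-1673178941/16777216
(3,2): OLD=83286756273/536870912 → NEW=255, ERR=-53615326287/536870912
(3,3): OLD=169114046769/1073741824 → NEW=255, ERR=-104690118351/1073741824
(3,4): OLD=2215695705445/17179869184 → NEW=255, ERR=-2165170936475/17179869184
(4,0): OLD=49955947169/268435456 → NEW=255, ERR=-18495094111/268435456
(4,1): OLD=1301598703809/8589934592 → NEW=255, ERR=-888834617151/8589934592
(4,2): OLD=18142977277743/137438953472 → NEW=255, ERR=-16903955857617/137438953472
(4,3): OLD=274547565324097/2199023255552 → NEW=0, ERR=274547565324097/2199023255552
(4,4): OLD=8273386287617863/35184372088832 → NEW=255, ERR=-698628595034297/35184372088832
Row 0: .....
Row 1: .#.#.
Row 2: #.#.#
Row 3: #####
Row 4: ###.#

Answer: .....
.#.#.
#.#.#
#####
###.#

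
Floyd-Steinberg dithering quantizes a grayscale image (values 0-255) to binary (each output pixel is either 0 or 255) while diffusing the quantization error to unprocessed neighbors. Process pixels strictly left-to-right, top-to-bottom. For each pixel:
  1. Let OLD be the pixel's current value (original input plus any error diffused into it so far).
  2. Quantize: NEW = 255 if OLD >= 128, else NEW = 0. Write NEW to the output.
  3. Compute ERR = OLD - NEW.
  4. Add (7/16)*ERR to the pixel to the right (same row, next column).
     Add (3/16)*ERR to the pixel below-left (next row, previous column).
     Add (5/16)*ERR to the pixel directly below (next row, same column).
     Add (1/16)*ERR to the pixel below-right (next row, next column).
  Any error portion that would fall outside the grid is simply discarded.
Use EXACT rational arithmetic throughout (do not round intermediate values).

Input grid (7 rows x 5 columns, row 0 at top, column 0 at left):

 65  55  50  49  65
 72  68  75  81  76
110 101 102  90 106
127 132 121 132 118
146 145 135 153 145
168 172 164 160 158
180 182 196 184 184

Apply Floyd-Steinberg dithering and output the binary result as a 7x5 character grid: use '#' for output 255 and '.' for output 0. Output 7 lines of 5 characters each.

(0,0): OLD=65 → NEW=0, ERR=65
(0,1): OLD=1335/16 → NEW=0, ERR=1335/16
(0,2): OLD=22145/256 → NEW=0, ERR=22145/256
(0,3): OLD=355719/4096 → NEW=0, ERR=355719/4096
(0,4): OLD=6749873/65536 → NEW=0, ERR=6749873/65536
(1,0): OLD=27637/256 → NEW=0, ERR=27637/256
(1,1): OLD=330931/2048 → NEW=255, ERR=-191309/2048
(1,2): OLD=5417391/65536 → NEW=0, ERR=5417391/65536
(1,3): OLD=44308163/262144 → NEW=255, ERR=-22538557/262144
(1,4): OLD=318760681/4194304 → NEW=0, ERR=318760681/4194304
(2,0): OLD=4136033/32768 → NEW=0, ERR=4136033/32768
(2,1): OLD=156528443/1048576 → NEW=255, ERR=-110858437/1048576
(2,2): OLD=1000245361/16777216 → NEW=0, ERR=1000245361/16777216
(2,3): OLD=29160550595/268435456 → NEW=0, ERR=29160550595/268435456
(2,4): OLD=738314323093/4294967296 → NEW=255, ERR=-356902337387/4294967296
(3,0): OLD=2459896401/16777216 → NEW=255, ERR=-1818293679/16777216
(3,1): OLD=9477567229/134217728 → NEW=0, ERR=9477567229/134217728
(3,2): OLD=791498504815/4294967296 → NEW=255, ERR=-303718155665/4294967296
(3,3): OLD=1057892960919/8589934592 → NEW=0, ERR=1057892960919/8589934592
(3,4): OLD=20987161481299/137438953472 → NEW=255, ERR=-14059771654061/137438953472
(4,0): OLD=269233567135/2147483648 → NEW=0, ERR=269233567135/2147483648
(4,1): OLD=13873367174431/68719476736 → NEW=255, ERR=-3650099393249/68719476736
(4,2): OLD=128827867027121/1099511627776 → NEW=0, ERR=128827867027121/1099511627776
(4,3): OLD=3855264661425951/17592186044416 → NEW=255, ERR=-630742779900129/17592186044416
(4,4): OLD=29566983089107289/281474976710656 → NEW=0, ERR=29566983089107289/281474976710656
(5,0): OLD=216845026028221/1099511627776 → NEW=255, ERR=-63530439054659/1099511627776
(5,1): OLD=1406733081125751/8796093022208 → NEW=255, ERR=-836270639537289/8796093022208
(5,2): OLD=41933682804823087/281474976710656 → NEW=255, ERR=-29842436256394193/281474976710656
(5,3): OLD=145725086854693633/1125899906842624 → NEW=255, ERR=-141379389390175487/1125899906842624
(5,4): OLD=2407591362635462587/18014398509481984 → NEW=255, ERR=-2186080257282443333/18014398509481984
(6,0): OLD=20282718423160813/140737488355328 → NEW=255, ERR=-15605341107447827/140737488355328
(6,1): OLD=361585953184019171/4503599627370496 → NEW=0, ERR=361585953184019171/4503599627370496
(6,2): OLD=12142271963085276401/72057594037927936 → NEW=255, ERR=-6232414516586347279/72057594037927936
(6,3): OLD=89396623857673023387/1152921504606846976 → NEW=0, ERR=89396623857673023387/1152921504606846976
(6,4): OLD=3175659099500347095805/18446744073709551616 → NEW=255, ERR=-1528260639295588566275/18446744073709551616
Row 0: .....
Row 1: .#.#.
Row 2: .#..#
Row 3: #.#.#
Row 4: .#.#.
Row 5: #####
Row 6: #.#.#

Answer: .....
.#.#.
.#..#
#.#.#
.#.#.
#####
#.#.#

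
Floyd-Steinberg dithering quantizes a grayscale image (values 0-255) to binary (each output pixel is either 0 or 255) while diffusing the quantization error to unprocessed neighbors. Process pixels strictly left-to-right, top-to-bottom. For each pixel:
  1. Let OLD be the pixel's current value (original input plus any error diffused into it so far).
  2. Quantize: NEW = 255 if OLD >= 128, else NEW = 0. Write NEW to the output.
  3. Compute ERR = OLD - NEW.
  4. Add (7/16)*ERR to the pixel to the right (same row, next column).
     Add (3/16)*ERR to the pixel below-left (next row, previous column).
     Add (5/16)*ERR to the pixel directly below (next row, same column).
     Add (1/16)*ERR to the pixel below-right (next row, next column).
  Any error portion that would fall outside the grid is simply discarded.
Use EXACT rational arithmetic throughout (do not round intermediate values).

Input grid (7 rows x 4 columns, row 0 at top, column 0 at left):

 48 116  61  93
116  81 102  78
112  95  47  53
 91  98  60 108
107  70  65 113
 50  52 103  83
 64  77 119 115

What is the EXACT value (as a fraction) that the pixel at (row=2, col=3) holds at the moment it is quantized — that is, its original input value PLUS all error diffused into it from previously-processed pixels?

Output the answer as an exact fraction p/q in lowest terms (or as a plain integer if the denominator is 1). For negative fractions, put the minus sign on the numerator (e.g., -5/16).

Answer: 101998157/1048576

Derivation:
(0,0): OLD=48 → NEW=0, ERR=48
(0,1): OLD=137 → NEW=255, ERR=-118
(0,2): OLD=75/8 → NEW=0, ERR=75/8
(0,3): OLD=12429/128 → NEW=0, ERR=12429/128
(1,0): OLD=871/8 → NEW=0, ERR=871/8
(1,1): OLD=6177/64 → NEW=0, ERR=6177/64
(1,2): OLD=323557/2048 → NEW=255, ERR=-198683/2048
(1,3): OLD=2178643/32768 → NEW=0, ERR=2178643/32768
(2,0): OLD=168059/1024 → NEW=255, ERR=-93061/1024
(2,1): OLD=2425353/32768 → NEW=0, ERR=2425353/32768
(2,2): OLD=4427865/65536 → NEW=0, ERR=4427865/65536
(2,3): OLD=101998157/1048576 → NEW=0, ERR=101998157/1048576
Target (2,3): original=53, with diffused error = 101998157/1048576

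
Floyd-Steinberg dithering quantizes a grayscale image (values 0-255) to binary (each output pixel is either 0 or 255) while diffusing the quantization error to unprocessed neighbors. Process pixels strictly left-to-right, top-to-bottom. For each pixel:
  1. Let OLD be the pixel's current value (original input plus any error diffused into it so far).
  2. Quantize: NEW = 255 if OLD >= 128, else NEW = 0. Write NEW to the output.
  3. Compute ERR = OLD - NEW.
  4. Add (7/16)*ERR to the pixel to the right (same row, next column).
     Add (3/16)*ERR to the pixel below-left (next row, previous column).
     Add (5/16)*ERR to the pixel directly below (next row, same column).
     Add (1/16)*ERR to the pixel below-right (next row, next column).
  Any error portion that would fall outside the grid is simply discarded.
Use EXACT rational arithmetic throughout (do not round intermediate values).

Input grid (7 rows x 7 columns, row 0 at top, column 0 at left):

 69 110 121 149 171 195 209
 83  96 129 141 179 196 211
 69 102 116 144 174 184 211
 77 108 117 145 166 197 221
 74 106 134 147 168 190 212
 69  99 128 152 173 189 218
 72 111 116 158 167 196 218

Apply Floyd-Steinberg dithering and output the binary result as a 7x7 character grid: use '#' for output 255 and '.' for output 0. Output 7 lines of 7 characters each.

Answer: .#.####
..#.#.#
.#.#.##
.#.####
.#.#.##
..#.#.#
.#.####

Derivation:
(0,0): OLD=69 → NEW=0, ERR=69
(0,1): OLD=2243/16 → NEW=255, ERR=-1837/16
(0,2): OLD=18117/256 → NEW=0, ERR=18117/256
(0,3): OLD=737123/4096 → NEW=255, ERR=-307357/4096
(0,4): OLD=9055157/65536 → NEW=255, ERR=-7656523/65536
(0,5): OLD=150876659/1048576 → NEW=255, ERR=-116510221/1048576
(0,6): OLD=2690866597/16777216 → NEW=255, ERR=-1587323483/16777216
(1,0): OLD=21257/256 → NEW=0, ERR=21257/256
(1,1): OLD=233535/2048 → NEW=0, ERR=233535/2048
(1,2): OLD=11780651/65536 → NEW=255, ERR=-4931029/65536
(1,3): OLD=17602959/262144 → NEW=0, ERR=17602959/262144
(1,4): OLD=2455268621/16777216 → NEW=255, ERR=-1822921459/16777216
(1,5): OLD=11905020573/134217728 → NEW=0, ERR=11905020573/134217728
(1,6): OLD=458047946131/2147483648 → NEW=255, ERR=-89560384109/2147483648
(2,0): OLD=3811877/32768 → NEW=0, ERR=3811877/32768
(2,1): OLD=188335335/1048576 → NEW=255, ERR=-79051545/1048576
(2,2): OLD=1329119349/16777216 → NEW=0, ERR=1329119349/16777216
(2,3): OLD=23430190093/134217728 → NEW=255, ERR=-10795330547/134217728
(2,4): OLD=134952879645/1073741824 → NEW=0, ERR=134952879645/1073741824
(2,5): OLD=8661918721503/34359738368 → NEW=255, ERR=-99814562337/34359738368
(2,6): OLD=111182629331977/549755813888 → NEW=255, ERR=-29005103209463/549755813888
(3,0): OLD=1664591317/16777216 → NEW=0, ERR=1664591317/16777216
(3,1): OLD=20129041969/134217728 → NEW=255, ERR=-14096478671/134217728
(3,2): OLD=81620210339/1073741824 → NEW=0, ERR=81620210339/1073741824
(3,3): OLD=780132889861/4294967296 → NEW=255, ERR=-315083770619/4294967296
(3,4): OLD=92144186386901/549755813888 → NEW=255, ERR=-48043546154539/549755813888
(3,5): OLD=685310451028047/4398046511104 → NEW=255, ERR=-436191409303473/4398046511104
(3,6): OLD=11325172205781777/70368744177664 → NEW=255, ERR=-6618857559522543/70368744177664
(4,0): OLD=183208006619/2147483648 → NEW=0, ERR=183208006619/2147483648
(4,1): OLD=4499658970271/34359738368 → NEW=255, ERR=-4262074313569/34359738368
(4,2): OLD=45721283485617/549755813888 → NEW=0, ERR=45721283485617/549755813888
(4,3): OLD=654539977348843/4398046511104 → NEW=255, ERR=-466961882982677/4398046511104
(4,4): OLD=2500126992881489/35184372088832 → NEW=0, ERR=2500126992881489/35184372088832
(4,5): OLD=188021300869812945/1125899906842624 → NEW=255, ERR=-99083175375056175/1125899906842624
(4,6): OLD=2484296650841294855/18014398509481984 → NEW=255, ERR=-2109374969076611065/18014398509481984
(5,0): OLD=39803568747085/549755813888 → NEW=0, ERR=39803568747085/549755813888
(5,1): OLD=496268672746991/4398046511104 → NEW=0, ERR=496268672746991/4398046511104
(5,2): OLD=6181750071154873/35184372088832 → NEW=255, ERR=-2790264811497287/35184372088832
(5,3): OLD=28892303520987645/281474976710656 → NEW=0, ERR=28892303520987645/281474976710656
(5,4): OLD=3908703991420341695/18014398509481984 → NEW=255, ERR=-684967628497564225/18014398509481984
(5,5): OLD=18353026888155782607/144115188075855872 → NEW=0, ERR=18353026888155782607/144115188075855872
(5,6): OLD=534087319014604126785/2305843009213693952 → NEW=255, ERR=-53902648334887830975/2305843009213693952
(6,0): OLD=8147498348916181/70368744177664 → NEW=0, ERR=8147498348916181/70368744177664
(6,1): OLD=210062139852346969/1125899906842624 → NEW=255, ERR=-77042336392522151/1125899906842624
(6,2): OLD=1577683924987770603/18014398509481984 → NEW=0, ERR=1577683924987770603/18014398509481984
(6,3): OLD=31173102782310796277/144115188075855872 → NEW=255, ERR=-5576270177032451083/144115188075855872
(6,4): OLD=48561890778346273183/288230376151711744 → NEW=255, ERR=-24936855140340221537/288230376151711744
(6,5): OLD=7053518138635202722235/36893488147419103232 → NEW=255, ERR=-2354321338956668601925/36893488147419103232
(6,6): OLD=112590400302078005729133/590295810358705651712 → NEW=255, ERR=-37935031339391935457427/590295810358705651712
Row 0: .#.####
Row 1: ..#.#.#
Row 2: .#.#.##
Row 3: .#.####
Row 4: .#.#.##
Row 5: ..#.#.#
Row 6: .#.####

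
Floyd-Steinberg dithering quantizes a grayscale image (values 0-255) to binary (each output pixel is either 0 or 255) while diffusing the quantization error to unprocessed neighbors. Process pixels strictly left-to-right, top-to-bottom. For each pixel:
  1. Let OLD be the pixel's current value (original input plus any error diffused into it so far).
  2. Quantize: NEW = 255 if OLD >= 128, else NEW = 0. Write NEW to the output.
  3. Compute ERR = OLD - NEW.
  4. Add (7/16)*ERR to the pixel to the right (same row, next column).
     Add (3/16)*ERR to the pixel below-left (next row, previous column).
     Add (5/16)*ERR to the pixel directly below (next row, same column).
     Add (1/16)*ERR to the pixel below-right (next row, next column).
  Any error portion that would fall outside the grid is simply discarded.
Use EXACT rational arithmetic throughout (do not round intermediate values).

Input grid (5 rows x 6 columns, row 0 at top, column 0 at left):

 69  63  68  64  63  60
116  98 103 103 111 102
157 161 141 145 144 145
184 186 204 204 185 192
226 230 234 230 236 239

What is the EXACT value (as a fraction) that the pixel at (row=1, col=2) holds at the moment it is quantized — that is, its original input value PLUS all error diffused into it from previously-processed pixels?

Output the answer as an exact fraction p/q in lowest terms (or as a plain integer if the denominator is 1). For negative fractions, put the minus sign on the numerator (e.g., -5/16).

(0,0): OLD=69 → NEW=0, ERR=69
(0,1): OLD=1491/16 → NEW=0, ERR=1491/16
(0,2): OLD=27845/256 → NEW=0, ERR=27845/256
(0,3): OLD=457059/4096 → NEW=0, ERR=457059/4096
(0,4): OLD=7328181/65536 → NEW=0, ERR=7328181/65536
(0,5): OLD=114211827/1048576 → NEW=0, ERR=114211827/1048576
(1,0): OLD=39689/256 → NEW=255, ERR=-25591/256
(1,1): OLD=221375/2048 → NEW=0, ERR=221375/2048
(1,2): OLD=13829931/65536 → NEW=255, ERR=-2881749/65536
Target (1,2): original=103, with diffused error = 13829931/65536

Answer: 13829931/65536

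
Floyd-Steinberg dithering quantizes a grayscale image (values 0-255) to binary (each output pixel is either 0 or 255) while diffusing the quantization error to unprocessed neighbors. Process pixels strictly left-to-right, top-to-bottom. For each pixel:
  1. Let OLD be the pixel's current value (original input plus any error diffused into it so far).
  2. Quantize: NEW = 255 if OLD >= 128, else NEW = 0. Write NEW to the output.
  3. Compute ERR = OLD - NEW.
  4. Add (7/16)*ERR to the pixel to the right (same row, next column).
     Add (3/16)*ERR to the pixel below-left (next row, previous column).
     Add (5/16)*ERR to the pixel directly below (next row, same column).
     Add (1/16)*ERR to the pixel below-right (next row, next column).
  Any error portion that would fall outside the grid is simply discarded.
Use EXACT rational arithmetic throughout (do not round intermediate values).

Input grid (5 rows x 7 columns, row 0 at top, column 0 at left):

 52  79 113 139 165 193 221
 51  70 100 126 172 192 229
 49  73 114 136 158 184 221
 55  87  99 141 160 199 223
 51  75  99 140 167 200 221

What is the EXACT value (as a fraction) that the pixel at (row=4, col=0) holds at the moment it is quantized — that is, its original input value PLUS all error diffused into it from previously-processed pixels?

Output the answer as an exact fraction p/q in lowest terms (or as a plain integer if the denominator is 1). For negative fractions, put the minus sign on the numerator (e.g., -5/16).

Answer: 47920070015/536870912

Derivation:
(0,0): OLD=52 → NEW=0, ERR=52
(0,1): OLD=407/4 → NEW=0, ERR=407/4
(0,2): OLD=10081/64 → NEW=255, ERR=-6239/64
(0,3): OLD=98663/1024 → NEW=0, ERR=98663/1024
(0,4): OLD=3394001/16384 → NEW=255, ERR=-783919/16384
(0,5): OLD=45106359/262144 → NEW=255, ERR=-21740361/262144
(0,6): OLD=774758657/4194304 → NEW=255, ERR=-294788863/4194304
(1,0): OLD=5525/64 → NEW=0, ERR=5525/64
(1,1): OLD=63763/512 → NEW=0, ERR=63763/512
(1,2): OLD=2432143/16384 → NEW=255, ERR=-1745777/16384
(1,3): OLD=6188451/65536 → NEW=0, ERR=6188451/65536
(1,4): OLD=792020041/4194304 → NEW=255, ERR=-277527479/4194304
(1,5): OLD=4058965401/33554432 → NEW=0, ERR=4058965401/33554432
(1,6): OLD=136781875927/536870912 → NEW=255, ERR=-120206633/536870912
(2,0): OLD=813697/8192 → NEW=0, ERR=813697/8192
(2,1): OLD=36907419/262144 → NEW=255, ERR=-29939301/262144
(2,2): OLD=235821457/4194304 → NEW=0, ERR=235821457/4194304
(2,3): OLD=5739179337/33554432 → NEW=255, ERR=-2817200823/33554432
(2,4): OLD=34674741145/268435456 → NEW=255, ERR=-33776300135/268435456
(2,5): OLD=1396512857907/8589934592 → NEW=255, ERR=-793920463053/8589934592
(2,6): OLD=25846044087957/137438953472 → NEW=255, ERR=-9200889047403/137438953472
(3,0): OLD=271060337/4194304 → NEW=0, ERR=271060337/4194304
(3,1): OLD=3232413341/33554432 → NEW=0, ERR=3232413341/33554432
(3,2): OLD=36463069479/268435456 → NEW=255, ERR=-31987971801/268435456
(3,3): OLD=45687556513/1073741824 → NEW=0, ERR=45687556513/1073741824
(3,4): OLD=16041562898801/137438953472 → NEW=0, ERR=16041562898801/137438953472
(3,5): OLD=220743399145443/1099511627776 → NEW=255, ERR=-59632065937437/1099511627776
(3,6): OLD=3035975645175805/17592186044416 → NEW=255, ERR=-1450031796150275/17592186044416
(4,0): OLD=47920070015/536870912 → NEW=0, ERR=47920070015/536870912
Target (4,0): original=51, with diffused error = 47920070015/536870912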